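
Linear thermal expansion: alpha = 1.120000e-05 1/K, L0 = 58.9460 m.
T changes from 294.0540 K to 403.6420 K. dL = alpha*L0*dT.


dT = 109.5880 K
dL = 1.120000e-05 * 58.9460 * 109.5880 = 0.072349 m
L_final = 59.018349 m

dL = 0.072349 m


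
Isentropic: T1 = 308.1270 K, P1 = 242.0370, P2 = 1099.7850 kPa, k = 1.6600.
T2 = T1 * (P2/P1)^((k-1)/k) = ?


(k-1)/k = 0.3976
(P2/P1)^exp = 1.8255
T2 = 308.1270 * 1.8255 = 562.4916 K

562.4916 K


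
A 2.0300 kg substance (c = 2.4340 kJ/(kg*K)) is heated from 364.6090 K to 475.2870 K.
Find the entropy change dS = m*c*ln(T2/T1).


T2/T1 = 1.3036
ln(T2/T1) = 0.2651
dS = 2.0300 * 2.4340 * 0.2651 = 1.3098 kJ/K

1.3098 kJ/K


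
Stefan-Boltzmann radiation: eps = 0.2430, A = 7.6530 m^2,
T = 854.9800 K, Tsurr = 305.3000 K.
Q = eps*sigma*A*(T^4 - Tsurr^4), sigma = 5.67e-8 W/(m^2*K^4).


T^4 = 5.3435e+11
Tsurr^4 = 8.6877e+09
Q = 0.2430 * 5.67e-8 * 7.6530 * 5.2566e+11 = 55427.5667 W

55427.5667 W


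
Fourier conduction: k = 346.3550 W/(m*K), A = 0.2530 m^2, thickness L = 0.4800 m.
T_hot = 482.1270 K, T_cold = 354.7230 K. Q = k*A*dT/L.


dT = 127.4040 K
Q = 346.3550 * 0.2530 * 127.4040 / 0.4800 = 23258.6128 W

23258.6128 W


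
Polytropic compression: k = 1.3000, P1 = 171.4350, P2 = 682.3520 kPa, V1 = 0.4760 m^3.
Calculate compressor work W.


(k-1)/k = 0.2308
(P2/P1)^exp = 1.3754
W = 4.3333 * 171.4350 * 0.4760 * (1.3754 - 1) = 132.7593 kJ

132.7593 kJ


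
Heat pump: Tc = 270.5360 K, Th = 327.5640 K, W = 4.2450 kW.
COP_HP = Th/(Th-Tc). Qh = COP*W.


COP = 327.5640 / 57.0280 = 5.7439
Qh = 5.7439 * 4.2450 = 24.3829 kW

COP = 5.7439, Qh = 24.3829 kW


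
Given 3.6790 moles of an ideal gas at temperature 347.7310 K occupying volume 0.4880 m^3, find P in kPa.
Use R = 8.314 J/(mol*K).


P = nRT/V = 3.6790 * 8.314 * 347.7310 / 0.4880
= 10636.1197 / 0.4880 = 21795.3273 Pa = 21.7953 kPa

21.7953 kPa


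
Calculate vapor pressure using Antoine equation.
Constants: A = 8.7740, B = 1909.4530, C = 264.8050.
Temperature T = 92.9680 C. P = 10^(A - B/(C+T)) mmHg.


C+T = 357.7730
B/(C+T) = 5.3371
log10(P) = 8.7740 - 5.3371 = 3.4369
P = 10^3.4369 = 2734.9431 mmHg

2734.9431 mmHg


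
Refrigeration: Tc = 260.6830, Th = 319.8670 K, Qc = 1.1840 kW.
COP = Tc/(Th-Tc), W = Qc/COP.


COP = 260.6830 / 59.1840 = 4.4046
W = 1.1840 / 4.4046 = 0.2688 kW

COP = 4.4046, W = 0.2688 kW


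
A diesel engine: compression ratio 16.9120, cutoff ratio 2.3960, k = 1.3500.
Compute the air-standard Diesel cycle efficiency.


r^(k-1) = 2.6907
rc^k = 3.2532
eta = 0.5557 = 55.5668%

55.5668%


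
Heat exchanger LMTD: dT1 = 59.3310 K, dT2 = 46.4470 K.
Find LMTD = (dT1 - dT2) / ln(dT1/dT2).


dT1/dT2 = 1.2774
ln(dT1/dT2) = 0.2448
LMTD = 12.8840 / 0.2448 = 52.6264 K

52.6264 K


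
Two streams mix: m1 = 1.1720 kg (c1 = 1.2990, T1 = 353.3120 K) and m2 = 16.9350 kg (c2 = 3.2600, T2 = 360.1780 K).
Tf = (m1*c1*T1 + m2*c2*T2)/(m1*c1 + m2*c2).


num = 20422.6351
den = 56.7305
Tf = 359.9937 K

359.9937 K


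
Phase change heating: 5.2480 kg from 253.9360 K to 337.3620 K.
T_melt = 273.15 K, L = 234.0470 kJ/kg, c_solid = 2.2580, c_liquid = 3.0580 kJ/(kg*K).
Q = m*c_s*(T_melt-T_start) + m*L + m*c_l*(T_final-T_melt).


Q1 (sensible, solid) = 5.2480 * 2.2580 * 19.2140 = 227.6856 kJ
Q2 (latent) = 5.2480 * 234.0470 = 1228.2787 kJ
Q3 (sensible, liquid) = 5.2480 * 3.0580 * 64.2120 = 1030.4988 kJ
Q_total = 2486.4631 kJ

2486.4631 kJ


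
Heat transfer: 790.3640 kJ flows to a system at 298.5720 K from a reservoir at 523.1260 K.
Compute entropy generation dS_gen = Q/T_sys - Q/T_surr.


dS_sys = 790.3640/298.5720 = 2.6471 kJ/K
dS_surr = -790.3640/523.1260 = -1.5108 kJ/K
dS_gen = 2.6471 - 1.5108 = 1.1363 kJ/K (irreversible)

dS_gen = 1.1363 kJ/K, irreversible


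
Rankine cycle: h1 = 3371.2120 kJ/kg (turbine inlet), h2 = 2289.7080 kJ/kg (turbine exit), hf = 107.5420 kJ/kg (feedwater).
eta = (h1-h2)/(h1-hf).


W = 1081.5040 kJ/kg
Q_in = 3263.6700 kJ/kg
eta = 0.3314 = 33.1377%

eta = 33.1377%


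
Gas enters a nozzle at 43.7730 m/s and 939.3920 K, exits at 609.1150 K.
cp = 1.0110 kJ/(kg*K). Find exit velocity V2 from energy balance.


dT = 330.2770 K
2*cp*1000*dT = 667820.0940
V1^2 = 1916.0755
V2 = sqrt(669736.1695) = 818.3741 m/s

818.3741 m/s


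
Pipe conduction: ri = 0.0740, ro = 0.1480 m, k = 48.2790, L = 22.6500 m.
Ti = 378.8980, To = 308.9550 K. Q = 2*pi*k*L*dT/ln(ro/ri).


dT = 69.9430 K
ln(ro/ri) = 0.6931
Q = 2*pi*48.2790*22.6500*69.9430 / 0.6931 = 693306.2828 W

693306.2828 W


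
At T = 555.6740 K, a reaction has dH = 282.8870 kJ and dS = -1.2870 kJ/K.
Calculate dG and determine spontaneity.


T*dS = 555.6740 * -1.2870 = -715.1524 kJ
dG = 282.8870 + 715.1524 = 998.0394 kJ (non-spontaneous)

dG = 998.0394 kJ, non-spontaneous


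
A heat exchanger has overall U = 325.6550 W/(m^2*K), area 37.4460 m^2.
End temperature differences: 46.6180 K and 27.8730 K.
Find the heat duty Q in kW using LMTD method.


LMTD = 36.4456 K
Q = 325.6550 * 37.4460 * 36.4456 = 444434.9924 W = 444.4350 kW

444.4350 kW


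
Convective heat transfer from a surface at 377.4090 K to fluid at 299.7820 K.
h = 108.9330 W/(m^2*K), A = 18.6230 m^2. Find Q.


dT = 77.6270 K
Q = 108.9330 * 18.6230 * 77.6270 = 157478.7323 W

157478.7323 W


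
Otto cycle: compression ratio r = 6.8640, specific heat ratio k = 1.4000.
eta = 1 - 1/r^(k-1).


r^(k-1) = 2.1609
eta = 1 - 1/2.1609 = 0.5372 = 53.7226%

53.7226%


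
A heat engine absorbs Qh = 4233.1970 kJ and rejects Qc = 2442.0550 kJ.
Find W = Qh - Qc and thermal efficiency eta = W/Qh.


W = 4233.1970 - 2442.0550 = 1791.1420 kJ
eta = 1791.1420 / 4233.1970 = 0.4231 = 42.3118%

W = 1791.1420 kJ, eta = 42.3118%


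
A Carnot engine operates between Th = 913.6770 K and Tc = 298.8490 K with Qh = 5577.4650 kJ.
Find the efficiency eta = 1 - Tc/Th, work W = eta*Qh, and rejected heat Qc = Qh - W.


eta = 1 - 298.8490/913.6770 = 0.6729
W = 0.6729 * 5577.4650 = 3753.1662 kJ
Qc = 5577.4650 - 3753.1662 = 1824.2988 kJ

eta = 67.2916%, W = 3753.1662 kJ, Qc = 1824.2988 kJ


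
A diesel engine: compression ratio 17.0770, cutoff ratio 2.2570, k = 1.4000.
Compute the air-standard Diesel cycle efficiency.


r^(k-1) = 3.1115
rc^k = 3.1257
eta = 0.6118 = 61.1788%

61.1788%


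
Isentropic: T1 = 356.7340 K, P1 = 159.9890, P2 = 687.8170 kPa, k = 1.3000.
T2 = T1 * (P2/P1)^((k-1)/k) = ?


(k-1)/k = 0.2308
(P2/P1)^exp = 1.4001
T2 = 356.7340 * 1.4001 = 499.4704 K

499.4704 K


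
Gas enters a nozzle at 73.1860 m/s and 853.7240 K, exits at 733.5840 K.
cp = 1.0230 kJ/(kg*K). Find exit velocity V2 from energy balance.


dT = 120.1400 K
2*cp*1000*dT = 245806.4400
V1^2 = 5356.1906
V2 = sqrt(251162.6306) = 501.1613 m/s

501.1613 m/s


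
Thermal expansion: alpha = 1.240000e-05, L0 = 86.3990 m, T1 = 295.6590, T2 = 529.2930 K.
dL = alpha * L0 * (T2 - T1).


dT = 233.6340 K
dL = 1.240000e-05 * 86.3990 * 233.6340 = 0.250303 m
L_final = 86.649303 m

dL = 0.250303 m


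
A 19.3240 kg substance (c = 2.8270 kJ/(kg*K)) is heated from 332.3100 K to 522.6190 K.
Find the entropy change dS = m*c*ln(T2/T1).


T2/T1 = 1.5727
ln(T2/T1) = 0.4528
dS = 19.3240 * 2.8270 * 0.4528 = 24.7351 kJ/K

24.7351 kJ/K


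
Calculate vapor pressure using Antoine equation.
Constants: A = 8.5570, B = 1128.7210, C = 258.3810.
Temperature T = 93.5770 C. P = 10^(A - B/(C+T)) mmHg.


C+T = 351.9580
B/(C+T) = 3.2070
log10(P) = 8.5570 - 3.2070 = 5.3500
P = 10^5.3500 = 223884.2793 mmHg

223884.2793 mmHg


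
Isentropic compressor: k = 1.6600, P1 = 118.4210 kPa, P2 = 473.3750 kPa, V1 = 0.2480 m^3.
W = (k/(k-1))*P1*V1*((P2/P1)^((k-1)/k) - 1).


(k-1)/k = 0.3976
(P2/P1)^exp = 1.7348
W = 2.5152 * 118.4210 * 0.2480 * (1.7348 - 1) = 54.2800 kJ

54.2800 kJ


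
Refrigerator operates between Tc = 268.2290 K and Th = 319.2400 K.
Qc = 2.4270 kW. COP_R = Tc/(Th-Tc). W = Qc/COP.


COP = 268.2290 / 51.0110 = 5.2583
W = 2.4270 / 5.2583 = 0.4616 kW

COP = 5.2583, W = 0.4616 kW


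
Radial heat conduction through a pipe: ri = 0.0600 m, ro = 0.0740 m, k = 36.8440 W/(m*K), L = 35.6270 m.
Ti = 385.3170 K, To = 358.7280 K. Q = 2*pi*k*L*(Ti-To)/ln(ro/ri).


dT = 26.5890 K
ln(ro/ri) = 0.2097
Q = 2*pi*36.8440*35.6270*26.5890 / 0.2097 = 1045651.4672 W

1045651.4672 W


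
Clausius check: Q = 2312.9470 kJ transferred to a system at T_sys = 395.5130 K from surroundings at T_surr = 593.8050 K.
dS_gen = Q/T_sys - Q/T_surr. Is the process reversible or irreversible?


dS_sys = 2312.9470/395.5130 = 5.8480 kJ/K
dS_surr = -2312.9470/593.8050 = -3.8951 kJ/K
dS_gen = 5.8480 - 3.8951 = 1.9528 kJ/K (irreversible)

dS_gen = 1.9528 kJ/K, irreversible


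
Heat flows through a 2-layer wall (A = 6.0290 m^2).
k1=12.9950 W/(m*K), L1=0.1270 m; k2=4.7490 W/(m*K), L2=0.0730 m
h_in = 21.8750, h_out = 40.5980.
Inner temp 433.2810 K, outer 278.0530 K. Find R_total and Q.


R_conv_in = 1/(21.8750*6.0290) = 0.0076
R_1 = 0.1270/(12.9950*6.0290) = 0.0016
R_2 = 0.0730/(4.7490*6.0290) = 0.0025
R_conv_out = 1/(40.5980*6.0290) = 0.0041
R_total = 0.0158 K/W
Q = 155.2280 / 0.0158 = 9800.6375 W

R_total = 0.0158 K/W, Q = 9800.6375 W


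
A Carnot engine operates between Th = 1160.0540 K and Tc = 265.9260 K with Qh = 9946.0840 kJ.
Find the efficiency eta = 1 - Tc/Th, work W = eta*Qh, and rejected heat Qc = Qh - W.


eta = 1 - 265.9260/1160.0540 = 0.7708
W = 0.7708 * 9946.0840 = 7666.0847 kJ
Qc = 9946.0840 - 7666.0847 = 2279.9993 kJ

eta = 77.0764%, W = 7666.0847 kJ, Qc = 2279.9993 kJ


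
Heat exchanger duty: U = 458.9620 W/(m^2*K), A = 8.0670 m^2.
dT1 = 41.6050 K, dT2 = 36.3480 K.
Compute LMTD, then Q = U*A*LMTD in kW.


LMTD = 38.9173 K
Q = 458.9620 * 8.0670 * 38.9173 = 144089.3718 W = 144.0894 kW

144.0894 kW


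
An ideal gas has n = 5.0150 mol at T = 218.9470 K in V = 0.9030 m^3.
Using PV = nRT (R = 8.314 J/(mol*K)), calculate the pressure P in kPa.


P = nRT/V = 5.0150 * 8.314 * 218.9470 / 0.9030
= 9128.9317 / 0.9030 = 10109.5589 Pa = 10.1096 kPa

10.1096 kPa


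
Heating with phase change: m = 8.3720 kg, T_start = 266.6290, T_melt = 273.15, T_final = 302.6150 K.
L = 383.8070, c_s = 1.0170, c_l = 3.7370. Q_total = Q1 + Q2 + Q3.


Q1 (sensible, solid) = 8.3720 * 1.0170 * 6.5210 = 55.5219 kJ
Q2 (latent) = 8.3720 * 383.8070 = 3213.2322 kJ
Q3 (sensible, liquid) = 8.3720 * 3.7370 * 29.4650 = 921.8468 kJ
Q_total = 4190.6009 kJ

4190.6009 kJ


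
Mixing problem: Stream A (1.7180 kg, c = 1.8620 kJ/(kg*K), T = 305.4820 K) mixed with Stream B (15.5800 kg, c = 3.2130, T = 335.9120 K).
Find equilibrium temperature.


num = 17792.4755
den = 53.2575
Tf = 334.0842 K

334.0842 K


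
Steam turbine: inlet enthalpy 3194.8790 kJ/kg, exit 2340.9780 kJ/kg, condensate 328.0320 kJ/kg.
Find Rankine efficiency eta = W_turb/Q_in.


W = 853.9010 kJ/kg
Q_in = 2866.8470 kJ/kg
eta = 0.2979 = 29.7854%

eta = 29.7854%


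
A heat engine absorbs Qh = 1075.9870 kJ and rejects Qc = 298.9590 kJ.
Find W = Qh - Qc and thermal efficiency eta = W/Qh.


W = 1075.9870 - 298.9590 = 777.0280 kJ
eta = 777.0280 / 1075.9870 = 0.7222 = 72.2154%

W = 777.0280 kJ, eta = 72.2154%


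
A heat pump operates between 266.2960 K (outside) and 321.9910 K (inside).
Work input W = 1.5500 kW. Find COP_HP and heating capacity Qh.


COP = 321.9910 / 55.6950 = 5.7813
Qh = 5.7813 * 1.5500 = 8.9611 kW

COP = 5.7813, Qh = 8.9611 kW


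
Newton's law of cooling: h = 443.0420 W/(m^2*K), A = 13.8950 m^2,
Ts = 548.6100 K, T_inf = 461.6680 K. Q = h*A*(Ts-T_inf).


dT = 86.9420 K
Q = 443.0420 * 13.8950 * 86.9420 = 535220.9154 W

535220.9154 W


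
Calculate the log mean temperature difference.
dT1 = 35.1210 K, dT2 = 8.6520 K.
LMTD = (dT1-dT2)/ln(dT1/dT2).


dT1/dT2 = 4.0593
ln(dT1/dT2) = 1.4010
LMTD = 26.4690 / 1.4010 = 18.8928 K

18.8928 K


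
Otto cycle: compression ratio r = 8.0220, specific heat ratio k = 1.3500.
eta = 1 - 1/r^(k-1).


r^(k-1) = 2.0725
eta = 1 - 1/2.0725 = 0.5175 = 51.7496%

51.7496%


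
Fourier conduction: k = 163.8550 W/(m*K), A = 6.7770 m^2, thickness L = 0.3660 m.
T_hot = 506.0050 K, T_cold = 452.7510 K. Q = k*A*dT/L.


dT = 53.2540 K
Q = 163.8550 * 6.7770 * 53.2540 / 0.3660 = 161572.8302 W

161572.8302 W


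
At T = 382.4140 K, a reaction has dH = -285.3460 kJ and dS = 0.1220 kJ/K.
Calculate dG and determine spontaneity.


T*dS = 382.4140 * 0.1220 = 46.6545 kJ
dG = -285.3460 - 46.6545 = -332.0005 kJ (spontaneous)

dG = -332.0005 kJ, spontaneous


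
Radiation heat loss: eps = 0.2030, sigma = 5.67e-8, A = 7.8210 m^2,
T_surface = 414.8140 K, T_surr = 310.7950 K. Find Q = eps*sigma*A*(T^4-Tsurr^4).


T^4 = 2.9608e+10
Tsurr^4 = 9.3303e+09
Q = 0.2030 * 5.67e-8 * 7.8210 * 2.0278e+10 = 1825.4355 W

1825.4355 W


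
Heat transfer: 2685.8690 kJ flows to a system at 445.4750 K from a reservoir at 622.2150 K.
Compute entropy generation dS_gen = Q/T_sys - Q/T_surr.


dS_sys = 2685.8690/445.4750 = 6.0292 kJ/K
dS_surr = -2685.8690/622.2150 = -4.3166 kJ/K
dS_gen = 6.0292 - 4.3166 = 1.7126 kJ/K (irreversible)

dS_gen = 1.7126 kJ/K, irreversible


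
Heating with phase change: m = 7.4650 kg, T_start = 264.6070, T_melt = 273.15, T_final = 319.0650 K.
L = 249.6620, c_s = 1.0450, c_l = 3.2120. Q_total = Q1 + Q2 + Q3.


Q1 (sensible, solid) = 7.4650 * 1.0450 * 8.5430 = 66.6433 kJ
Q2 (latent) = 7.4650 * 249.6620 = 1863.7268 kJ
Q3 (sensible, liquid) = 7.4650 * 3.2120 * 45.9150 = 1100.9306 kJ
Q_total = 3031.3007 kJ

3031.3007 kJ


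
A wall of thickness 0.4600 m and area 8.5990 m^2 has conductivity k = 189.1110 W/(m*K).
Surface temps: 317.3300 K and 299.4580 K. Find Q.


dT = 17.8720 K
Q = 189.1110 * 8.5990 * 17.8720 / 0.4600 = 63180.0644 W

63180.0644 W


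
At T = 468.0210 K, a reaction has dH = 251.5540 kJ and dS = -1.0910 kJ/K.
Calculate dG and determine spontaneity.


T*dS = 468.0210 * -1.0910 = -510.6109 kJ
dG = 251.5540 + 510.6109 = 762.1649 kJ (non-spontaneous)

dG = 762.1649 kJ, non-spontaneous


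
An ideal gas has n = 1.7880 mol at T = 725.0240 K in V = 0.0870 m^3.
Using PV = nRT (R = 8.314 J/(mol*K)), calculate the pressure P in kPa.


P = nRT/V = 1.7880 * 8.314 * 725.0240 / 0.0870
= 10777.7950 / 0.0870 = 123882.7008 Pa = 123.8827 kPa

123.8827 kPa


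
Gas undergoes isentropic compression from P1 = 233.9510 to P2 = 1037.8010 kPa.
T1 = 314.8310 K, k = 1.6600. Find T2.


(k-1)/k = 0.3976
(P2/P1)^exp = 1.8082
T2 = 314.8310 * 1.8082 = 569.2646 K

569.2646 K


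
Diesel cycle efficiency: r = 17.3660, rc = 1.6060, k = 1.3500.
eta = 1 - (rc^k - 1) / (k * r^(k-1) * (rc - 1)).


r^(k-1) = 2.7158
rc^k = 1.8956
eta = 0.5969 = 59.6881%

59.6881%


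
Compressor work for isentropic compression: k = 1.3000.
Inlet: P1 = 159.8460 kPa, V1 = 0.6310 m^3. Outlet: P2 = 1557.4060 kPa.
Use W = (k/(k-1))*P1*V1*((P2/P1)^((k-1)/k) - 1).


(k-1)/k = 0.2308
(P2/P1)^exp = 1.6911
W = 4.3333 * 159.8460 * 0.6310 * (1.6911 - 1) = 302.0475 kJ

302.0475 kJ


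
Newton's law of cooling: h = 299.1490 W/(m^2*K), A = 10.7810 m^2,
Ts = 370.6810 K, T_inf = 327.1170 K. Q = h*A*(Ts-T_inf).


dT = 43.5640 K
Q = 299.1490 * 10.7810 * 43.5640 = 140499.3616 W

140499.3616 W


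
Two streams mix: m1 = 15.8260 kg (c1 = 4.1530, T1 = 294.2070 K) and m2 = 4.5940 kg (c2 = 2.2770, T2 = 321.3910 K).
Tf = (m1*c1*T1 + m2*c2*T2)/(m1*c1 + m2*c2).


num = 22698.7891
den = 76.1859
Tf = 297.9394 K

297.9394 K


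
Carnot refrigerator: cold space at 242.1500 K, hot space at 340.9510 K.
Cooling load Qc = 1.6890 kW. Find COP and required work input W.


COP = 242.1500 / 98.8010 = 2.4509
W = 1.6890 / 2.4509 = 0.6891 kW

COP = 2.4509, W = 0.6891 kW


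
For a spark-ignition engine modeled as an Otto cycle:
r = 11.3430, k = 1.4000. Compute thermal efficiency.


r^(k-1) = 2.6417
eta = 1 - 1/2.6417 = 0.6215 = 62.1463%

62.1463%


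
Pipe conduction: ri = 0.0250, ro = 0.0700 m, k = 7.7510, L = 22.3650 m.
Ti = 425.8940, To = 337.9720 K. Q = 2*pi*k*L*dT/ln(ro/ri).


dT = 87.9220 K
ln(ro/ri) = 1.0296
Q = 2*pi*7.7510*22.3650*87.9220 / 1.0296 = 93009.5070 W

93009.5070 W


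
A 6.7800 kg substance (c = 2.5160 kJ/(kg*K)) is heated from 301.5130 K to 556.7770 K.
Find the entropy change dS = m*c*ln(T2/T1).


T2/T1 = 1.8466
ln(T2/T1) = 0.6134
dS = 6.7800 * 2.5160 * 0.6134 = 10.4628 kJ/K

10.4628 kJ/K


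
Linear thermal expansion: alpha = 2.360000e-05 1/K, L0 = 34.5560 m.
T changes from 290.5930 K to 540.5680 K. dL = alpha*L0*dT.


dT = 249.9750 K
dL = 2.360000e-05 * 34.5560 * 249.9750 = 0.203860 m
L_final = 34.759860 m

dL = 0.203860 m


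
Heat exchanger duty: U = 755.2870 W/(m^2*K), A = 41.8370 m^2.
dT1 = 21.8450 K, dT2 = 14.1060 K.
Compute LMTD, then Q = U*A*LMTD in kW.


LMTD = 17.6943 K
Q = 755.2870 * 41.8370 * 17.6943 = 559122.0116 W = 559.1220 kW

559.1220 kW


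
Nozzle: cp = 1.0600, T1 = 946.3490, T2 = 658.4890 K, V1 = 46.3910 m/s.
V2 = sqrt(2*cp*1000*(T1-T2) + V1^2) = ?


dT = 287.8600 K
2*cp*1000*dT = 610263.2000
V1^2 = 2152.1249
V2 = sqrt(612415.3249) = 782.5697 m/s

782.5697 m/s


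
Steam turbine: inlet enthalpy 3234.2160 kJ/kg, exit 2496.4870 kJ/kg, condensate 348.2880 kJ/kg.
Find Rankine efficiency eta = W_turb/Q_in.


W = 737.7290 kJ/kg
Q_in = 2885.9280 kJ/kg
eta = 0.2556 = 25.5630%

eta = 25.5630%


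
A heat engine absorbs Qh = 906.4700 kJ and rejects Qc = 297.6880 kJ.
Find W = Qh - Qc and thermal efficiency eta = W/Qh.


W = 906.4700 - 297.6880 = 608.7820 kJ
eta = 608.7820 / 906.4700 = 0.6716 = 67.1596%

W = 608.7820 kJ, eta = 67.1596%


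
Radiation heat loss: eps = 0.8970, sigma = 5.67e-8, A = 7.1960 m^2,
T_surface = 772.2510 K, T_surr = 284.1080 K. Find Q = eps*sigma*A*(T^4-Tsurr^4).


T^4 = 3.5566e+11
Tsurr^4 = 6.5153e+09
Q = 0.8970 * 5.67e-8 * 7.1960 * 3.4914e+11 = 127782.3861 W

127782.3861 W


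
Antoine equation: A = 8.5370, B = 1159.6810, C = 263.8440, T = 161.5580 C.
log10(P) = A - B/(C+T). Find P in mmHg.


C+T = 425.4020
B/(C+T) = 2.7261
log10(P) = 8.5370 - 2.7261 = 5.8109
P = 10^5.8109 = 647019.5108 mmHg

647019.5108 mmHg


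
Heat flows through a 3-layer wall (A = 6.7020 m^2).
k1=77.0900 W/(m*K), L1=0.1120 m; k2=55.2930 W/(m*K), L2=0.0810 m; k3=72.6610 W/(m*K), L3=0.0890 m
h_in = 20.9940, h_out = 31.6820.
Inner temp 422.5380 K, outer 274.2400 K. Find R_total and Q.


R_conv_in = 1/(20.9940*6.7020) = 0.0071
R_1 = 0.1120/(77.0900*6.7020) = 0.0002
R_2 = 0.0810/(55.2930*6.7020) = 0.0002
R_3 = 0.0890/(72.6610*6.7020) = 0.0002
R_conv_out = 1/(31.6820*6.7020) = 0.0047
R_total = 0.0124 K/W
Q = 148.2980 / 0.0124 = 11925.9135 W

R_total = 0.0124 K/W, Q = 11925.9135 W


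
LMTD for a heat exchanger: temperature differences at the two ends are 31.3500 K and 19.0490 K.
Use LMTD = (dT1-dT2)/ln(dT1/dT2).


dT1/dT2 = 1.6458
ln(dT1/dT2) = 0.4982
LMTD = 12.3010 / 0.4982 = 24.6909 K

24.6909 K


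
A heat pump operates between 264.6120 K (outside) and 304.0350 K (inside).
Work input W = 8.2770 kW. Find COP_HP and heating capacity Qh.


COP = 304.0350 / 39.4230 = 7.7121
Qh = 7.7121 * 8.2770 = 63.8332 kW

COP = 7.7121, Qh = 63.8332 kW


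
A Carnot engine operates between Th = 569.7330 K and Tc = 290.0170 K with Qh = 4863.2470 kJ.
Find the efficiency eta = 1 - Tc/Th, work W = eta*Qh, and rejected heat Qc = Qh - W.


eta = 1 - 290.0170/569.7330 = 0.4910
W = 0.4910 * 4863.2470 = 2387.6588 kJ
Qc = 4863.2470 - 2387.6588 = 2475.5882 kJ

eta = 49.0960%, W = 2387.6588 kJ, Qc = 2475.5882 kJ


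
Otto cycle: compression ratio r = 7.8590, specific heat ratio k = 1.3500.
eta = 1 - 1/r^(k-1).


r^(k-1) = 2.0577
eta = 1 - 1/2.0577 = 0.5140 = 51.4017%

51.4017%


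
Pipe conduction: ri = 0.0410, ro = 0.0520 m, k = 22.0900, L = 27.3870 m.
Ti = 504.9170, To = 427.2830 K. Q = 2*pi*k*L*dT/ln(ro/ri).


dT = 77.6340 K
ln(ro/ri) = 0.2377
Q = 2*pi*22.0900*27.3870*77.6340 / 0.2377 = 1241636.9395 W

1241636.9395 W


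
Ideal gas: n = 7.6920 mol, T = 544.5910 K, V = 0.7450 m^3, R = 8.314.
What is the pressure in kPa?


P = nRT/V = 7.6920 * 8.314 * 544.5910 / 0.7450
= 34827.2959 / 0.7450 = 46748.0482 Pa = 46.7480 kPa

46.7480 kPa


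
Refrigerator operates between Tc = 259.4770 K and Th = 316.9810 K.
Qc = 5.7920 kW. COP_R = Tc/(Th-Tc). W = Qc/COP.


COP = 259.4770 / 57.5040 = 4.5123
W = 5.7920 / 4.5123 = 1.2836 kW

COP = 4.5123, W = 1.2836 kW


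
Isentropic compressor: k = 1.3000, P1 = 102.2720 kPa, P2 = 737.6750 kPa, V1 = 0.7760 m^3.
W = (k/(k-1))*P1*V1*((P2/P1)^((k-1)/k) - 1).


(k-1)/k = 0.2308
(P2/P1)^exp = 1.5777
W = 4.3333 * 102.2720 * 0.7760 * (1.5777 - 1) = 198.6756 kJ

198.6756 kJ


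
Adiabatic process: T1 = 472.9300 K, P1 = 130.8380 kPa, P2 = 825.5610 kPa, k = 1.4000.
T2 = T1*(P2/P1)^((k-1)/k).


(k-1)/k = 0.2857
(P2/P1)^exp = 1.6927
T2 = 472.9300 * 1.6927 = 800.5209 K

800.5209 K


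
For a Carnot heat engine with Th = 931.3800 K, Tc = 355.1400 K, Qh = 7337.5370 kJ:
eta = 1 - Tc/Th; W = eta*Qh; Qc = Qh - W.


eta = 1 - 355.1400/931.3800 = 0.6187
W = 0.6187 * 7337.5370 = 4539.6963 kJ
Qc = 7337.5370 - 4539.6963 = 2797.8407 kJ

eta = 61.8695%, W = 4539.6963 kJ, Qc = 2797.8407 kJ


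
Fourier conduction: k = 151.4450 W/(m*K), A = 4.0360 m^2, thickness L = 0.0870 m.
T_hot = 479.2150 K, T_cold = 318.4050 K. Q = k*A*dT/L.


dT = 160.8100 K
Q = 151.4450 * 4.0360 * 160.8100 / 0.0870 = 1129795.6452 W

1129795.6452 W


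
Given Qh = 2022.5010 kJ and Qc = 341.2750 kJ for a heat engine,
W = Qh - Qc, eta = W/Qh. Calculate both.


W = 2022.5010 - 341.2750 = 1681.2260 kJ
eta = 1681.2260 / 2022.5010 = 0.8313 = 83.1261%

W = 1681.2260 kJ, eta = 83.1261%


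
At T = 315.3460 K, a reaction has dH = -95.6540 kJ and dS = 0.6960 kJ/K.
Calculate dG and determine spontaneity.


T*dS = 315.3460 * 0.6960 = 219.4808 kJ
dG = -95.6540 - 219.4808 = -315.1348 kJ (spontaneous)

dG = -315.1348 kJ, spontaneous


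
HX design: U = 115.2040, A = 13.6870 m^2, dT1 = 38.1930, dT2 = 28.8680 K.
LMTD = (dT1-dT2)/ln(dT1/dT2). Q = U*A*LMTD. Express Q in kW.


LMTD = 33.3133 K
Q = 115.2040 * 13.6870 * 33.3133 = 52528.2589 W = 52.5283 kW

52.5283 kW


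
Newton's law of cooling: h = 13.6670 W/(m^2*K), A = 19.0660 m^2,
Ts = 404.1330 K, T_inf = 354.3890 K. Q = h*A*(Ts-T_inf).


dT = 49.7440 K
Q = 13.6670 * 19.0660 * 49.7440 = 12962.0439 W

12962.0439 W


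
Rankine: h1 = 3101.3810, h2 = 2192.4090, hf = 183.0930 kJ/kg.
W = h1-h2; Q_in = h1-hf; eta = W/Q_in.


W = 908.9720 kJ/kg
Q_in = 2918.2880 kJ/kg
eta = 0.3115 = 31.1474%

eta = 31.1474%


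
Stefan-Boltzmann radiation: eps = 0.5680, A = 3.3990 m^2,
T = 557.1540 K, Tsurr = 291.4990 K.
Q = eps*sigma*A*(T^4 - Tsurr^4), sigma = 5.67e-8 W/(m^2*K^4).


T^4 = 9.6361e+10
Tsurr^4 = 7.2202e+09
Q = 0.5680 * 5.67e-8 * 3.3990 * 8.9141e+10 = 9757.9560 W

9757.9560 W


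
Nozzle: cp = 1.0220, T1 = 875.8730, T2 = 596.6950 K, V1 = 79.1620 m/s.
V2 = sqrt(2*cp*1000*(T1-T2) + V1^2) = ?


dT = 279.1780 K
2*cp*1000*dT = 570639.8320
V1^2 = 6266.6222
V2 = sqrt(576906.4542) = 759.5436 m/s

759.5436 m/s


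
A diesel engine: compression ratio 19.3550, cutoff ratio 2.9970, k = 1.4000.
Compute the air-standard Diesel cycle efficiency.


r^(k-1) = 3.2713
rc^k = 4.6490
eta = 0.6010 = 60.1018%

60.1018%


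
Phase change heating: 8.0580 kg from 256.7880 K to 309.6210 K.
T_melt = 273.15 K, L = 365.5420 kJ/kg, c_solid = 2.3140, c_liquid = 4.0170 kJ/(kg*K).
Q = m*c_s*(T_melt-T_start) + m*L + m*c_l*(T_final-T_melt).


Q1 (sensible, solid) = 8.0580 * 2.3140 * 16.3620 = 305.0893 kJ
Q2 (latent) = 8.0580 * 365.5420 = 2945.5374 kJ
Q3 (sensible, liquid) = 8.0580 * 4.0170 * 36.4710 = 1180.5293 kJ
Q_total = 4431.1560 kJ

4431.1560 kJ


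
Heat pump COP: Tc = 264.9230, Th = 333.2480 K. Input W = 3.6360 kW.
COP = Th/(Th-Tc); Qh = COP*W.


COP = 333.2480 / 68.3250 = 4.8774
Qh = 4.8774 * 3.6360 = 17.7342 kW

COP = 4.8774, Qh = 17.7342 kW


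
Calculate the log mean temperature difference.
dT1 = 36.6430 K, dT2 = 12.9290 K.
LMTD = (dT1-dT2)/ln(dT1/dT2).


dT1/dT2 = 2.8342
ln(dT1/dT2) = 1.0417
LMTD = 23.7140 / 1.0417 = 22.7636 K

22.7636 K


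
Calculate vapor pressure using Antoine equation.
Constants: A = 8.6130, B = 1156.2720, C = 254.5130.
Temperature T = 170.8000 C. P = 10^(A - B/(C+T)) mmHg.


C+T = 425.3130
B/(C+T) = 2.7186
log10(P) = 8.6130 - 2.7186 = 5.8944
P = 10^5.8944 = 784083.2869 mmHg

784083.2869 mmHg


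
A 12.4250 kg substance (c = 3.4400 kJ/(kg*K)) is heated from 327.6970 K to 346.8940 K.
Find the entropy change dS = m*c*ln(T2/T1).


T2/T1 = 1.0586
ln(T2/T1) = 0.0569
dS = 12.4250 * 3.4400 * 0.0569 = 2.4333 kJ/K

2.4333 kJ/K


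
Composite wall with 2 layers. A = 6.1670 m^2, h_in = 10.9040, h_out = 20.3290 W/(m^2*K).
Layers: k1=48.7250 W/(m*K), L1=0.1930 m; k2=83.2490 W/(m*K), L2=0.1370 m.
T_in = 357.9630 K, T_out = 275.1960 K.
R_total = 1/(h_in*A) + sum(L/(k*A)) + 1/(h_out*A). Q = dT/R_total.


R_conv_in = 1/(10.9040*6.1670) = 0.0149
R_1 = 0.1930/(48.7250*6.1670) = 0.0006
R_2 = 0.1370/(83.2490*6.1670) = 0.0003
R_conv_out = 1/(20.3290*6.1670) = 0.0080
R_total = 0.0238 K/W
Q = 82.7670 / 0.0238 = 3483.9583 W

R_total = 0.0238 K/W, Q = 3483.9583 W


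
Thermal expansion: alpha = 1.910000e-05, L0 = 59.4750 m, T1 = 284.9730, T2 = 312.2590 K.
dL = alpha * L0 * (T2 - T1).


dT = 27.2860 K
dL = 1.910000e-05 * 59.4750 * 27.2860 = 0.030996 m
L_final = 59.505996 m

dL = 0.030996 m


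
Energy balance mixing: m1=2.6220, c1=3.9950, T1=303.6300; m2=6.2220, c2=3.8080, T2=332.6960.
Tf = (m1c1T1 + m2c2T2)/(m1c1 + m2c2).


num = 11063.1823
den = 34.1683
Tf = 323.7853 K

323.7853 K


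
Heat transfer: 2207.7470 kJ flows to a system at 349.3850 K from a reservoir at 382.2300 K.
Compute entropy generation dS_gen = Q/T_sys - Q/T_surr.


dS_sys = 2207.7470/349.3850 = 6.3190 kJ/K
dS_surr = -2207.7470/382.2300 = -5.7760 kJ/K
dS_gen = 6.3190 - 5.7760 = 0.5430 kJ/K (irreversible)

dS_gen = 0.5430 kJ/K, irreversible


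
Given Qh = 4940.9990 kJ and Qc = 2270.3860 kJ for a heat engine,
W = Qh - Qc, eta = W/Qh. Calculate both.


W = 4940.9990 - 2270.3860 = 2670.6130 kJ
eta = 2670.6130 / 4940.9990 = 0.5405 = 54.0501%

W = 2670.6130 kJ, eta = 54.0501%


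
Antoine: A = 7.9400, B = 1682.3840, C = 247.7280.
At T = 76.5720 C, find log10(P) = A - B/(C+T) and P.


C+T = 324.3000
B/(C+T) = 5.1877
log10(P) = 7.9400 - 5.1877 = 2.7523
P = 10^2.7523 = 565.2756 mmHg

565.2756 mmHg


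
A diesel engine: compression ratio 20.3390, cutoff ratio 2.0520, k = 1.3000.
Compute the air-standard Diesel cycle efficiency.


r^(k-1) = 2.4689
rc^k = 2.5458
eta = 0.5422 = 54.2168%

54.2168%


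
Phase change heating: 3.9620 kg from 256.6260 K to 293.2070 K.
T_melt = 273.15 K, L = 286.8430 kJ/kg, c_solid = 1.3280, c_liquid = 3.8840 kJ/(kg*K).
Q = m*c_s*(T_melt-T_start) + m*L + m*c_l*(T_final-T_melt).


Q1 (sensible, solid) = 3.9620 * 1.3280 * 16.5240 = 86.9416 kJ
Q2 (latent) = 3.9620 * 286.8430 = 1136.4720 kJ
Q3 (sensible, liquid) = 3.9620 * 3.8840 * 20.0570 = 308.6453 kJ
Q_total = 1532.0589 kJ

1532.0589 kJ


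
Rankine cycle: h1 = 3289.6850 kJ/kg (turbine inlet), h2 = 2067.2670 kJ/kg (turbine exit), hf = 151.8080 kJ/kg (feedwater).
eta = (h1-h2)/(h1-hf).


W = 1222.4180 kJ/kg
Q_in = 3137.8770 kJ/kg
eta = 0.3896 = 38.9568%

eta = 38.9568%


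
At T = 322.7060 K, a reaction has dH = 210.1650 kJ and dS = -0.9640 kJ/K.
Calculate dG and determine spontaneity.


T*dS = 322.7060 * -0.9640 = -311.0886 kJ
dG = 210.1650 + 311.0886 = 521.2536 kJ (non-spontaneous)

dG = 521.2536 kJ, non-spontaneous


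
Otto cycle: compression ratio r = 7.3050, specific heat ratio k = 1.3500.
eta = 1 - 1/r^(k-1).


r^(k-1) = 2.0057
eta = 1 - 1/2.0057 = 0.5014 = 50.1422%

50.1422%


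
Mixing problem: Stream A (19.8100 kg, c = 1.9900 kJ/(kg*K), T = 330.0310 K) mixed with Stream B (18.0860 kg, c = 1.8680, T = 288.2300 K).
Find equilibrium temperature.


num = 22748.1982
den = 73.2065
Tf = 310.7399 K

310.7399 K


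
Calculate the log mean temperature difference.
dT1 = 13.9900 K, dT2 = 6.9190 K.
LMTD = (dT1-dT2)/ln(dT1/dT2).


dT1/dT2 = 2.0220
ln(dT1/dT2) = 0.7041
LMTD = 7.0710 / 0.7041 = 10.0430 K

10.0430 K


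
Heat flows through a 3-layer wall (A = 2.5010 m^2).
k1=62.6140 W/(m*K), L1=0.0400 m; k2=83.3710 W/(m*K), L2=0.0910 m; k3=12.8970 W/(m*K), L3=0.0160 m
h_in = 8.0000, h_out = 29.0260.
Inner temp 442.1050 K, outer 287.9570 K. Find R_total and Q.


R_conv_in = 1/(8.0000*2.5010) = 0.0500
R_1 = 0.0400/(62.6140*2.5010) = 0.0003
R_2 = 0.0910/(83.3710*2.5010) = 0.0004
R_3 = 0.0160/(12.8970*2.5010) = 0.0005
R_conv_out = 1/(29.0260*2.5010) = 0.0138
R_total = 0.0649 K/W
Q = 154.1480 / 0.0649 = 2373.5838 W

R_total = 0.0649 K/W, Q = 2373.5838 W


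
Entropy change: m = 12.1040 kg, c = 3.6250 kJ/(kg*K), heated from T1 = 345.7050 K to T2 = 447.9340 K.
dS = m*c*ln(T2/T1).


T2/T1 = 1.2957
ln(T2/T1) = 0.2591
dS = 12.1040 * 3.6250 * 0.2591 = 11.3668 kJ/K

11.3668 kJ/K


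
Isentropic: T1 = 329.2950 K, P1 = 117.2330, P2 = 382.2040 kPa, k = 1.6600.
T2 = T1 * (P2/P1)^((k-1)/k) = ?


(k-1)/k = 0.3976
(P2/P1)^exp = 1.5998
T2 = 329.2950 * 1.5998 = 526.8009 K

526.8009 K


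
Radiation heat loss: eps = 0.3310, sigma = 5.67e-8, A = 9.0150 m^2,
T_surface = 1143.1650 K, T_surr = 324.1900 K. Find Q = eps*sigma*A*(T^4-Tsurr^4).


T^4 = 1.7078e+12
Tsurr^4 = 1.1046e+10
Q = 0.3310 * 5.67e-8 * 9.0150 * 1.6967e+12 = 287074.3351 W

287074.3351 W


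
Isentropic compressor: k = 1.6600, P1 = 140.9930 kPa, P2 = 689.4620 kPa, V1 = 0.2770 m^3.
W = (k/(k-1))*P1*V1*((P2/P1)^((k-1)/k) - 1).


(k-1)/k = 0.3976
(P2/P1)^exp = 1.8796
W = 2.5152 * 140.9930 * 0.2770 * (1.8796 - 1) = 86.4020 kJ

86.4020 kJ


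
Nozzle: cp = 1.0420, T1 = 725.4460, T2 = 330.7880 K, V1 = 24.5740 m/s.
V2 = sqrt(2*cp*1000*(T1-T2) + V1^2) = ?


dT = 394.6580 K
2*cp*1000*dT = 822467.2720
V1^2 = 603.8815
V2 = sqrt(823071.1535) = 907.2327 m/s

907.2327 m/s


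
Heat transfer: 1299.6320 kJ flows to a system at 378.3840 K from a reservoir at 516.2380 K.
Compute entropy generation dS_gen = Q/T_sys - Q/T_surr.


dS_sys = 1299.6320/378.3840 = 3.4347 kJ/K
dS_surr = -1299.6320/516.2380 = -2.5175 kJ/K
dS_gen = 3.4347 - 2.5175 = 0.9172 kJ/K (irreversible)

dS_gen = 0.9172 kJ/K, irreversible


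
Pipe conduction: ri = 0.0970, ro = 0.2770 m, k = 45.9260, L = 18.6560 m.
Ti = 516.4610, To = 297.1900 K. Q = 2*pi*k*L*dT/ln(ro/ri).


dT = 219.2710 K
ln(ro/ri) = 1.0493
Q = 2*pi*45.9260*18.6560*219.2710 / 1.0493 = 1124956.8009 W

1124956.8009 W


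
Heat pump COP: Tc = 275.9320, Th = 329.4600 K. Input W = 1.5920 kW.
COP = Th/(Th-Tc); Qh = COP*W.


COP = 329.4600 / 53.5280 = 6.1549
Qh = 6.1549 * 1.5920 = 9.7986 kW

COP = 6.1549, Qh = 9.7986 kW


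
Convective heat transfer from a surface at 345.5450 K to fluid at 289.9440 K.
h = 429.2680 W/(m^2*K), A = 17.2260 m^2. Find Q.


dT = 55.6010 K
Q = 429.2680 * 17.2260 * 55.6010 = 411145.5182 W

411145.5182 W


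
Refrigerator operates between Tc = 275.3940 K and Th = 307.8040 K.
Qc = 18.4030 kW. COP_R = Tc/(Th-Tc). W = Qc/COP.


COP = 275.3940 / 32.4100 = 8.4972
W = 18.4030 / 8.4972 = 2.1658 kW

COP = 8.4972, W = 2.1658 kW


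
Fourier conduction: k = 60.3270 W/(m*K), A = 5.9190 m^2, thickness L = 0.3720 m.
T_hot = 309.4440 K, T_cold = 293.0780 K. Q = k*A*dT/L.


dT = 16.3660 K
Q = 60.3270 * 5.9190 * 16.3660 / 0.3720 = 15709.4028 W

15709.4028 W


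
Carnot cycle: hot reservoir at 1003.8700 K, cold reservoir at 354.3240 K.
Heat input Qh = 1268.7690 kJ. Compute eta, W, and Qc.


eta = 1 - 354.3240/1003.8700 = 0.6470
W = 0.6470 * 1268.7690 = 820.9468 kJ
Qc = 1268.7690 - 820.9468 = 447.8222 kJ

eta = 64.7042%, W = 820.9468 kJ, Qc = 447.8222 kJ


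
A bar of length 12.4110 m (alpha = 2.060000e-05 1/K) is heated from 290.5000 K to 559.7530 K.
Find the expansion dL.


dT = 269.2530 K
dL = 2.060000e-05 * 12.4110 * 269.2530 = 0.068839 m
L_final = 12.479839 m

dL = 0.068839 m


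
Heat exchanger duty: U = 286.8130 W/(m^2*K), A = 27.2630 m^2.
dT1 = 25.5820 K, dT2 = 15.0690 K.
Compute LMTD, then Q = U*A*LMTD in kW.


LMTD = 19.8640 K
Q = 286.8130 * 27.2630 * 19.8640 = 155324.0932 W = 155.3241 kW

155.3241 kW


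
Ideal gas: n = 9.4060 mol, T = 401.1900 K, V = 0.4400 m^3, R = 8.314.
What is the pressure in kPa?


P = nRT/V = 9.4060 * 8.314 * 401.1900 / 0.4400
= 31373.6534 / 0.4400 = 71303.7576 Pa = 71.3038 kPa

71.3038 kPa


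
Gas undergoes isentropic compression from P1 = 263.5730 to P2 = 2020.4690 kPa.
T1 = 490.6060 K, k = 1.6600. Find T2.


(k-1)/k = 0.3976
(P2/P1)^exp = 2.2474
T2 = 490.6060 * 2.2474 = 1102.6100 K

1102.6100 K


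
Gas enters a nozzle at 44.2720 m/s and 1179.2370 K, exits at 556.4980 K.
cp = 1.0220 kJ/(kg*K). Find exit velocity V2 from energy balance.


dT = 622.7390 K
2*cp*1000*dT = 1272878.5160
V1^2 = 1960.0100
V2 = sqrt(1274838.5260) = 1129.0875 m/s

1129.0875 m/s


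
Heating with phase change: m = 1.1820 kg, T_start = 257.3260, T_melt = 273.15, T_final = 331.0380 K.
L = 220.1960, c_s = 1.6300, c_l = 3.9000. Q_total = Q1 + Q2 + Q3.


Q1 (sensible, solid) = 1.1820 * 1.6300 * 15.8240 = 30.4875 kJ
Q2 (latent) = 1.1820 * 220.1960 = 260.2717 kJ
Q3 (sensible, liquid) = 1.1820 * 3.9000 * 57.8880 = 266.8521 kJ
Q_total = 557.6112 kJ

557.6112 kJ


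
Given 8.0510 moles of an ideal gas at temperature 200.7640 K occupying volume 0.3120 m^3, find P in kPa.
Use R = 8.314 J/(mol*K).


P = nRT/V = 8.0510 * 8.314 * 200.7640 / 0.3120
= 13438.3419 / 0.3120 = 43071.6087 Pa = 43.0716 kPa

43.0716 kPa


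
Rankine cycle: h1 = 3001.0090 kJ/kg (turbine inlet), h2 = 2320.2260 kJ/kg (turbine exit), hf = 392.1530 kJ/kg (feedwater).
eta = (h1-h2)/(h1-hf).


W = 680.7830 kJ/kg
Q_in = 2608.8560 kJ/kg
eta = 0.2610 = 26.0951%

eta = 26.0951%


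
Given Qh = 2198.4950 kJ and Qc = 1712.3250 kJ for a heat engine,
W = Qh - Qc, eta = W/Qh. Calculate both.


W = 2198.4950 - 1712.3250 = 486.1700 kJ
eta = 486.1700 / 2198.4950 = 0.2211 = 22.1138%

W = 486.1700 kJ, eta = 22.1138%


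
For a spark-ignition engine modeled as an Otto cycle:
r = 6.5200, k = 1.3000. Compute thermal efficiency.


r^(k-1) = 1.7550
eta = 1 - 1/1.7550 = 0.4302 = 43.0196%

43.0196%


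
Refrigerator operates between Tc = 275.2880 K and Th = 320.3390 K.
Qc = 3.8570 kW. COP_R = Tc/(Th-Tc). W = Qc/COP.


COP = 275.2880 / 45.0510 = 6.1106
W = 3.8570 / 6.1106 = 0.6312 kW

COP = 6.1106, W = 0.6312 kW


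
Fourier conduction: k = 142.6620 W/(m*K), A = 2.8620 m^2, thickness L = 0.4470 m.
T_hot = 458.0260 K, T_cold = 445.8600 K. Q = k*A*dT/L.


dT = 12.1660 K
Q = 142.6620 * 2.8620 * 12.1660 / 0.4470 = 11112.6651 W

11112.6651 W


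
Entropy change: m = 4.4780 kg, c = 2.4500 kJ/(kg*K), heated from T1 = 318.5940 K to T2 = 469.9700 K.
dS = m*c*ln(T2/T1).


T2/T1 = 1.4751
ln(T2/T1) = 0.3888
dS = 4.4780 * 2.4500 * 0.3888 = 4.2650 kJ/K

4.2650 kJ/K


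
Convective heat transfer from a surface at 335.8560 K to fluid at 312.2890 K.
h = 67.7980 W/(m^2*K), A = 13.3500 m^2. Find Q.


dT = 23.5670 K
Q = 67.7980 * 13.3500 * 23.5670 = 21330.5695 W

21330.5695 W


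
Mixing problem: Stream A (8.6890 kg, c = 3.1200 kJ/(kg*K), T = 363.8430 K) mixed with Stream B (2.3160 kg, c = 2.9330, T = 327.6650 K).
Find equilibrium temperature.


num = 12089.4393
den = 33.9025
Tf = 356.5942 K

356.5942 K


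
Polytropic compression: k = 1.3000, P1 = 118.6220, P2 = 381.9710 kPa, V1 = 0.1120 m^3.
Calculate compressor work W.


(k-1)/k = 0.2308
(P2/P1)^exp = 1.3098
W = 4.3333 * 118.6220 * 0.1120 * (1.3098 - 1) = 17.8346 kJ

17.8346 kJ


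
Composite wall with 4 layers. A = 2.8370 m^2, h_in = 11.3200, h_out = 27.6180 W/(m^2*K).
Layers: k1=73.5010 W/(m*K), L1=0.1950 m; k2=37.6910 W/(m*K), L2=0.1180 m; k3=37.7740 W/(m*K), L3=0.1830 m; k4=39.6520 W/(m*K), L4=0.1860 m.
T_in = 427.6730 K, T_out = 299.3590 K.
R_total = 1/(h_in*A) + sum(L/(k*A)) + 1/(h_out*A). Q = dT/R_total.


R_conv_in = 1/(11.3200*2.8370) = 0.0311
R_1 = 0.1950/(73.5010*2.8370) = 0.0009
R_2 = 0.1180/(37.6910*2.8370) = 0.0011
R_3 = 0.1830/(37.7740*2.8370) = 0.0017
R_4 = 0.1860/(39.6520*2.8370) = 0.0017
R_conv_out = 1/(27.6180*2.8370) = 0.0128
R_total = 0.0493 K/W
Q = 128.3140 / 0.0493 = 2602.6706 W

R_total = 0.0493 K/W, Q = 2602.6706 W


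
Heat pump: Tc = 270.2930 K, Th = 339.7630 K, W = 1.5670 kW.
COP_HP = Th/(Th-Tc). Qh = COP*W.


COP = 339.7630 / 69.4700 = 4.8908
Qh = 4.8908 * 1.5670 = 7.6639 kW

COP = 4.8908, Qh = 7.6639 kW


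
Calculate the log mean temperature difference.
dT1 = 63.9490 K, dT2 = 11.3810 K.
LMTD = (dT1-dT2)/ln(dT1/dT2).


dT1/dT2 = 5.6189
ln(dT1/dT2) = 1.7261
LMTD = 52.5680 / 1.7261 = 30.4541 K

30.4541 K


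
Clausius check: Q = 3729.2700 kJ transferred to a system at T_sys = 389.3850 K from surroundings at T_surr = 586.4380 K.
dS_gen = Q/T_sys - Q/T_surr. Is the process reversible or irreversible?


dS_sys = 3729.2700/389.3850 = 9.5773 kJ/K
dS_surr = -3729.2700/586.4380 = -6.3592 kJ/K
dS_gen = 9.5773 - 6.3592 = 3.2181 kJ/K (irreversible)

dS_gen = 3.2181 kJ/K, irreversible


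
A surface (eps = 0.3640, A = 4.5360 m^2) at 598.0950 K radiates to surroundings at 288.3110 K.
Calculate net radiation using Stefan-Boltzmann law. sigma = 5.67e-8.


T^4 = 1.2796e+11
Tsurr^4 = 6.9095e+09
Q = 0.3640 * 5.67e-8 * 4.5360 * 1.2105e+11 = 11332.6376 W

11332.6376 W


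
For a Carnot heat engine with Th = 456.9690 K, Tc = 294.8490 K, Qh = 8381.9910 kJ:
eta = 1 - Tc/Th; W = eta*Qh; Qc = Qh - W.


eta = 1 - 294.8490/456.9690 = 0.3548
W = 0.3548 * 8381.9910 = 2973.6993 kJ
Qc = 8381.9910 - 2973.6993 = 5408.2917 kJ

eta = 35.4772%, W = 2973.6993 kJ, Qc = 5408.2917 kJ


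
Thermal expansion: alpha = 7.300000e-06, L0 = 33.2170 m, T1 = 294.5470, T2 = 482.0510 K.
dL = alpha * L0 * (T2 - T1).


dT = 187.5040 K
dL = 7.300000e-06 * 33.2170 * 187.5040 = 0.045467 m
L_final = 33.262467 m

dL = 0.045467 m


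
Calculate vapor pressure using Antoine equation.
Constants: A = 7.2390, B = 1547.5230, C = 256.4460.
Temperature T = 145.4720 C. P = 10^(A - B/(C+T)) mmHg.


C+T = 401.9180
B/(C+T) = 3.8503
log10(P) = 7.2390 - 3.8503 = 3.3887
P = 10^3.3887 = 2447.1180 mmHg

2447.1180 mmHg


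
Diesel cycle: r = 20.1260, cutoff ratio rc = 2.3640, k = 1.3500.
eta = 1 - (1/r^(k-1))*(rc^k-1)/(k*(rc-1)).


r^(k-1) = 2.8597
rc^k = 3.1947
eta = 0.5832 = 58.3224%

58.3224%


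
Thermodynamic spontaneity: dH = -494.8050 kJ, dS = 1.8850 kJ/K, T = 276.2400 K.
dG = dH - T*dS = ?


T*dS = 276.2400 * 1.8850 = 520.7124 kJ
dG = -494.8050 - 520.7124 = -1015.5174 kJ (spontaneous)

dG = -1015.5174 kJ, spontaneous


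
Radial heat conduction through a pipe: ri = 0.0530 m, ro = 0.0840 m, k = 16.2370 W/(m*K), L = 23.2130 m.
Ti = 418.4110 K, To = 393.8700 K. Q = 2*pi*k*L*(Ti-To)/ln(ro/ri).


dT = 24.5410 K
ln(ro/ri) = 0.4605
Q = 2*pi*16.2370*23.2130*24.5410 / 0.4605 = 126199.0492 W

126199.0492 W


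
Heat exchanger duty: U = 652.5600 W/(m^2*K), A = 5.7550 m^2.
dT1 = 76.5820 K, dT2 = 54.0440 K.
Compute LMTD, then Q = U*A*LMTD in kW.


LMTD = 64.6597 K
Q = 652.5600 * 5.7550 * 64.6597 = 242828.2463 W = 242.8282 kW

242.8282 kW


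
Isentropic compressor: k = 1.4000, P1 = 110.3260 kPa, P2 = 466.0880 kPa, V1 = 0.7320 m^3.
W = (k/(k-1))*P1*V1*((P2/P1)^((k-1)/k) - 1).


(k-1)/k = 0.2857
(P2/P1)^exp = 1.5094
W = 3.5000 * 110.3260 * 0.7320 * (1.5094 - 1) = 143.9775 kJ

143.9775 kJ


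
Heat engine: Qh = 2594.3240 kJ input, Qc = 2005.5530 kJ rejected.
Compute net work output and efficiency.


W = 2594.3240 - 2005.5530 = 588.7710 kJ
eta = 588.7710 / 2594.3240 = 0.2269 = 22.6946%

W = 588.7710 kJ, eta = 22.6946%


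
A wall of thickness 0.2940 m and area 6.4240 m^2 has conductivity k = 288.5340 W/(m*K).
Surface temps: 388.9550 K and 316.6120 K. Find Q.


dT = 72.3430 K
Q = 288.5340 * 6.4240 * 72.3430 / 0.2940 = 456091.2211 W

456091.2211 W


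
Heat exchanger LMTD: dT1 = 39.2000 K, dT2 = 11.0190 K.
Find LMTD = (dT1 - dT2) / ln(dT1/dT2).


dT1/dT2 = 3.5575
ln(dT1/dT2) = 1.2691
LMTD = 28.1810 / 1.2691 = 22.2063 K

22.2063 K
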